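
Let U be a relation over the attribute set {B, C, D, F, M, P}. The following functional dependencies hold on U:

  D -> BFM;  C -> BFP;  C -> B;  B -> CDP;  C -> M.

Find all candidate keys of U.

{B}⁺: B→CDP adds C, D, P; C→M adds M; D→BFM adds F → {B, C, D, F, M, P}.
{C}⁺: C→BFP adds B, F, P; B→CDP adds D; C→M adds M → {B, C, D, F, M, P}.
{D}⁺: D→BFM adds B, F, M; B→CDP adds C, P → {B, C, D, F, M, P}.
Any other superkey contains one of these as a subset, so there are no further candidate keys.

B, C, D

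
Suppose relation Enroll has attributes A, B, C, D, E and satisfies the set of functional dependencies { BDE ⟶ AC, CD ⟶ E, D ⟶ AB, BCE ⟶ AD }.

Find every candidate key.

{C, D}⁺: CD→E adds E; D→AB adds A, B → {A, B, C, D, E}. Minimal: {D}⁺ = {A, B, D}; {C}⁺ = {C} — none reach the full schema.
{D, E}⁺: D→AB adds A, B; BDE→AC adds C → {A, B, C, D, E}. Minimal: {E}⁺ = {E}; {D}⁺ = {A, B, D} — none reach the full schema.
{B, C, E}⁺: BCE→AD adds A, D → {A, B, C, D, E}. Minimal: {C, E}⁺ = {C, E}; {B, E}⁺ = {B, E}; {B, C}⁺ = {B, C} — none reach the full schema.
Any other superkey contains one of these as a subset, so there are no further candidate keys.

{C, D}, {D, E}, {B, C, E}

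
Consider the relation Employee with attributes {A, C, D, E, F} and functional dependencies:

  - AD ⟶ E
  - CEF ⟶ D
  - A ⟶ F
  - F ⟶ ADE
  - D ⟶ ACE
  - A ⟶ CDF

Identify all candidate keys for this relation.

A, D, F

{A}⁺: A→F adds F; F→ADE adds D, E; D→ACE adds C → {A, C, D, E, F}.
{D}⁺: D→ACE adds A, C, E; A→CDF adds F → {A, C, D, E, F}.
{F}⁺: F→ADE adds A, D, E; D→ACE adds C → {A, C, D, E, F}.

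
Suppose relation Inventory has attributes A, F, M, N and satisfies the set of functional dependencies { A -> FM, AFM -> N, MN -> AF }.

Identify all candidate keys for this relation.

{A}⁺: A→FM adds F, M; AFM→N adds N → {A, F, M, N}.
{M, N}⁺: MN→AF adds A, F → {A, F, M, N}.
Any other superkey contains one of these as a subset, so there are no further candidate keys.

{A}, {M, N}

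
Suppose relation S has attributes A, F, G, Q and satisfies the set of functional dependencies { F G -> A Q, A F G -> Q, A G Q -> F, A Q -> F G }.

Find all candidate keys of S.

{A, Q}⁺: AQ→FG adds F, G → {A, F, G, Q}.
{F, G}⁺: FG→AQ adds A, Q → {A, F, G, Q}.

(A, Q), (F, G)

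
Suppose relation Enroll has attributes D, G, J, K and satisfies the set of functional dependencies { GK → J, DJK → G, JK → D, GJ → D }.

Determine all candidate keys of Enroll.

{G, K}⁺: GK→J adds J; JK→D adds D → {D, G, J, K}. Minimal: {K}⁺ = {K}; {G}⁺ = {G} — none reach the full schema.
{J, K}⁺: JK→D adds D; DJK→G adds G → {D, G, J, K}. Minimal: {K}⁺ = {K}; {J}⁺ = {J} — none reach the full schema.
Any other superkey contains one of these as a subset, so there are no further candidate keys.

(G, K); (J, K)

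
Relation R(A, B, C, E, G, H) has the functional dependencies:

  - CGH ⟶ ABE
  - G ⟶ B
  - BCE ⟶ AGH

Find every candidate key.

Attribute C never appears on the right-hand side of any dependency, so C must belong to every candidate key.
{C}⁺ = {C}, which is not all of the schema, so we must add further attributes.
{B, C, E}⁺: BCE→AGH adds A, G, H → {A, B, C, E, G, H}. Minimal: {C, E}⁺ = {C, E}; {B, E}⁺ = {B, E}; {B, C}⁺ = {B, C} — none reach the full schema.
{C, E, G}⁺: G→B adds B; BCE→AGH adds A, H → {A, B, C, E, G, H}. Minimal: {E, G}⁺ = {B, E, G}; {C, G}⁺ = {B, C, G}; {C, E}⁺ = {C, E} — none reach the full schema.
{C, G, H}⁺: CGH→ABE adds A, B, E → {A, B, C, E, G, H}. Minimal: {G, H}⁺ = {B, G, H}; {C, H}⁺ = {C, H}; {C, G}⁺ = {B, C, G} — none reach the full schema.
Any other superkey contains one of these as a subset, so there are no further candidate keys.

{B, C, E}, {C, E, G}, {C, G, H}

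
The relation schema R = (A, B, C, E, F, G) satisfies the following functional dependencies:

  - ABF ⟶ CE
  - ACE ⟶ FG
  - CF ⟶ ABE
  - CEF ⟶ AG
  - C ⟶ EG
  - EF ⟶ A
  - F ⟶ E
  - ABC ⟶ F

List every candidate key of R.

{A, C}, {B, F}, {C, F}

{A, C}⁺: C→EG adds E, G; ACE→FG adds F; CF→ABE adds B → {A, B, C, E, F, G}. Minimal: {C}⁺ = {C, E, G}; {A}⁺ = {A} — none reach the full schema.
{B, F}⁺: F→E adds E; EF→A adds A; ABF→CE adds C; ACE→FG adds G → {A, B, C, E, F, G}. Minimal: {F}⁺ = {A, E, F}; {B}⁺ = {B} — none reach the full schema.
{C, F}⁺: CF→ABE adds A, B, E; CEF→AG adds G → {A, B, C, E, F, G}. Minimal: {F}⁺ = {A, E, F}; {C}⁺ = {C, E, G} — none reach the full schema.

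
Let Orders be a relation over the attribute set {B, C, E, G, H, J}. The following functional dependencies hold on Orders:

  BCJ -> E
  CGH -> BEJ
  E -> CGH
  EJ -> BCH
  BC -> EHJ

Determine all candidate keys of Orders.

{E}, {B, C}, {C, G, H}

{E}⁺: E→CGH adds C, G, H; CGH→BEJ adds B, J → {B, C, E, G, H, J}.
{B, C}⁺: BC→EHJ adds E, H, J; E→CGH adds G → {B, C, E, G, H, J}. Minimal: {C}⁺ = {C}; {B}⁺ = {B} — none reach the full schema.
{C, G, H}⁺: CGH→BEJ adds B, E, J → {B, C, E, G, H, J}. Minimal: {G, H}⁺ = {G, H}; {C, H}⁺ = {C, H}; {C, G}⁺ = {C, G} — none reach the full schema.
Any other superkey contains one of these as a subset, so there are no further candidate keys.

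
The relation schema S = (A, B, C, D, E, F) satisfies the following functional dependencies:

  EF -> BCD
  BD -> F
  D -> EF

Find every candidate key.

AD; AEF

Attribute A never appears on the right-hand side of any dependency, so A must belong to every candidate key.
{A}⁺ = {A}, which is not all of the schema, so we must add further attributes.
{A, D}⁺: D→EF adds E, F; EF→BCD adds B, C → {A, B, C, D, E, F}.
{A, E, F}⁺: EF→BCD adds B, C, D → {A, B, C, D, E, F}.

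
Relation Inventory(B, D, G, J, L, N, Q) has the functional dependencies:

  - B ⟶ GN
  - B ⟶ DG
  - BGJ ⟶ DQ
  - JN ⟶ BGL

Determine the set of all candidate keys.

{B, J}⁺: B→GN adds G, N; B→DG adds D; BGJ→DQ adds Q; JN→BGL adds L → {B, D, G, J, L, N, Q}. Minimal: {J}⁺ = {J}; {B}⁺ = {B, D, G, N} — none reach the full schema.
{J, N}⁺: JN→BGL adds B, G, L; B→DG adds D; BGJ→DQ adds Q → {B, D, G, J, L, N, Q}. Minimal: {N}⁺ = {N}; {J}⁺ = {J} — none reach the full schema.
Any other superkey contains one of these as a subset, so there are no further candidate keys.

BJ, JN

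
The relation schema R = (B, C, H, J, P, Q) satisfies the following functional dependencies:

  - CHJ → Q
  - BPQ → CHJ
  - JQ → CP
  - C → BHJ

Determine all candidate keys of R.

{C}⁺: C→BHJ adds B, H, J; CHJ→Q adds Q; JQ→CP adds P → {B, C, H, J, P, Q}.
{J, Q}⁺: JQ→CP adds C, P; C→BHJ adds B, H → {B, C, H, J, P, Q}. Minimal: {Q}⁺ = {Q}; {J}⁺ = {J} — none reach the full schema.
{B, P, Q}⁺: BPQ→CHJ adds C, H, J → {B, C, H, J, P, Q}. Minimal: {P, Q}⁺ = {P, Q}; {B, Q}⁺ = {B, Q}; {B, P}⁺ = {B, P} — none reach the full schema.

(C), (J, Q), (B, P, Q)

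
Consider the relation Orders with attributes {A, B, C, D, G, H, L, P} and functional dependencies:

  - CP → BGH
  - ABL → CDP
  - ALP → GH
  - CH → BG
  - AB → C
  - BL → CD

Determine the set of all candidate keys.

Attributes A, L never appear on any right-hand side, so every candidate key must contain {A, L}.
{A, L}⁺ = {A, L}, which is not all of the schema, so we must add further attributes.
{A, B, L}⁺: ABL→CDP adds C, D, P; ALP→GH adds G, H → {A, B, C, D, G, H, L, P}.
{A, C, H, L}⁺: CH→BG adds B, G; BL→CD adds D; ABL→CDP adds P → {A, B, C, D, G, H, L, P}.
{A, C, L, P}⁺: CP→BGH adds B, G, H; ABL→CDP adds D → {A, B, C, D, G, H, L, P}.
Any other superkey contains one of these as a subset, so there are no further candidate keys.

{A, B, L}, {A, C, H, L}, {A, C, L, P}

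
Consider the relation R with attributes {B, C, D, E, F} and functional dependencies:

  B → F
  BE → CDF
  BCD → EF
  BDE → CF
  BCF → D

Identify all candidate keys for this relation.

(B, C); (B, E)

Attribute B never appears on the right-hand side of any dependency, so B must belong to every candidate key.
{B}⁺ = {B, F}, which is not all of the schema, so we must add further attributes.
{B, C}⁺: B→F adds F; BCF→D adds D; BCD→EF adds E → {B, C, D, E, F}. Minimal: {C}⁺ = {C}; {B}⁺ = {B, F} — none reach the full schema.
{B, E}⁺: B→F adds F; BE→CDF adds C, D → {B, C, D, E, F}. Minimal: {E}⁺ = {E}; {B}⁺ = {B, F} — none reach the full schema.
Any other superkey contains one of these as a subset, so there are no further candidate keys.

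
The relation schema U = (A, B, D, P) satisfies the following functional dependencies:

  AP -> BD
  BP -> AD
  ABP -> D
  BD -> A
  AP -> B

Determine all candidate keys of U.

{A, P}; {B, P}

Attribute P never appears on the right-hand side of any dependency, so P must belong to every candidate key.
{P}⁺ = {P}, which is not all of the schema, so we must add further attributes.
{A, P}⁺: AP→BD adds B, D → {A, B, D, P}. Minimal: {P}⁺ = {P}; {A}⁺ = {A} — none reach the full schema.
{B, P}⁺: BP→AD adds A, D → {A, B, D, P}. Minimal: {P}⁺ = {P}; {B}⁺ = {B} — none reach the full schema.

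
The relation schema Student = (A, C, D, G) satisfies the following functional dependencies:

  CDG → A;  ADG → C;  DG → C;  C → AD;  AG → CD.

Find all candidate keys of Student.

AG, CG, DG

Attribute G never appears on the right-hand side of any dependency, so G must belong to every candidate key.
{G}⁺ = {G}, which is not all of the schema, so we must add further attributes.
{A, G}⁺: AG→CD adds C, D → {A, C, D, G}. Minimal: {G}⁺ = {G}; {A}⁺ = {A} — none reach the full schema.
{C, G}⁺: C→AD adds A, D → {A, C, D, G}. Minimal: {G}⁺ = {G}; {C}⁺ = {A, C, D} — none reach the full schema.
{D, G}⁺: DG→C adds C; C→AD adds A → {A, C, D, G}. Minimal: {G}⁺ = {G}; {D}⁺ = {D} — none reach the full schema.
Any other superkey contains one of these as a subset, so there are no further candidate keys.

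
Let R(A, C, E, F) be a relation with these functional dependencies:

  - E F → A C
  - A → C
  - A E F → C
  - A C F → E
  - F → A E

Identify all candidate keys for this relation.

(F)

Attribute F never appears on the right-hand side of any dependency, so F must belong to every candidate key.
{F}⁺ = {A, C, E, F}, which is all of the schema, so {F} is the only candidate key.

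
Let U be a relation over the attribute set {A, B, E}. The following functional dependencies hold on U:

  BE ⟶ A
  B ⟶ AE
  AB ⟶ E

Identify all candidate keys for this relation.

Attribute B never appears on the right-hand side of any dependency, so B must belong to every candidate key.
{B}⁺ = {A, B, E}, which is all of the schema, so {B} is the only candidate key.

{B}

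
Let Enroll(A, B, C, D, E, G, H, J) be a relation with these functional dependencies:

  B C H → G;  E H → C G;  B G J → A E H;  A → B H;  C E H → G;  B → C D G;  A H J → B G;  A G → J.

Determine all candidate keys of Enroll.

{A}⁺: A→BH adds B, H; B→CDG adds C, D, G; AG→J adds J; BGJ→AEH adds E → {A, B, C, D, E, G, H, J}.
{B, J}⁺: B→CDG adds C, D, G; BGJ→AEH adds A, E, H → {A, B, C, D, E, G, H, J}. Minimal: {J}⁺ = {J}; {B}⁺ = {B, C, D, G} — none reach the full schema.
Any other superkey contains one of these as a subset, so there are no further candidate keys.

(A), (B, J)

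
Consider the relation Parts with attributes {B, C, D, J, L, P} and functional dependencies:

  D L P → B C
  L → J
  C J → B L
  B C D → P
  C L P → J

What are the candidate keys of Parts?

Attribute D never appears on the right-hand side of any dependency, so D must belong to every candidate key.
{D}⁺ = {D}, which is not all of the schema, so we must add further attributes.
{C, D, J}⁺: CJ→BL adds B, L; BCD→P adds P → {B, C, D, J, L, P}. Minimal: {D, J}⁺ = {D, J}; {C, J}⁺ = {B, C, J, L}; {C, D}⁺ = {C, D} — none reach the full schema.
{C, D, L}⁺: L→J adds J; CJ→BL adds B; BCD→P adds P → {B, C, D, J, L, P}. Minimal: {D, L}⁺ = {D, J, L}; {C, L}⁺ = {B, C, J, L}; {C, D}⁺ = {C, D} — none reach the full schema.
{D, L, P}⁺: DLP→BC adds B, C; L→J adds J → {B, C, D, J, L, P}. Minimal: {L, P}⁺ = {J, L, P}; {D, P}⁺ = {D, P}; {D, L}⁺ = {D, J, L} — none reach the full schema.
Any other superkey contains one of these as a subset, so there are no further candidate keys.

{C, D, J}; {C, D, L}; {D, L, P}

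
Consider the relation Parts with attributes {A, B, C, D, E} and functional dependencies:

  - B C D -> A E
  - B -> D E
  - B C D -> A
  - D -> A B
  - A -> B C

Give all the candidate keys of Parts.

{A}⁺: A→BC adds B, C; B→DE adds D, E → {A, B, C, D, E}.
{B}⁺: B→DE adds D, E; D→AB adds A; A→BC adds C → {A, B, C, D, E}.
{D}⁺: D→AB adds A, B; A→BC adds C; BCD→AE adds E → {A, B, C, D, E}.

{A}, {B}, {D}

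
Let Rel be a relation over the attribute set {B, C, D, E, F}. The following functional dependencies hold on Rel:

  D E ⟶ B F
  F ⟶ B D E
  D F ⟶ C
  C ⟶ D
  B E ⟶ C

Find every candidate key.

{F}; {B, E}; {C, E}; {D, E}

{F}⁺: F→BDE adds B, D, E; DF→C adds C → {B, C, D, E, F}.
{B, E}⁺: BE→C adds C; C→D adds D; DE→BF adds F → {B, C, D, E, F}.
{C, E}⁺: C→D adds D; DE→BF adds B, F → {B, C, D, E, F}.
{D, E}⁺: DE→BF adds B, F; DF→C adds C → {B, C, D, E, F}.
Any other superkey contains one of these as a subset, so there are no further candidate keys.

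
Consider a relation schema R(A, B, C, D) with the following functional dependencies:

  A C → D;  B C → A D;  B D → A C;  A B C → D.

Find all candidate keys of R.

Attribute B never appears on the right-hand side of any dependency, so B must belong to every candidate key.
{B}⁺ = {B}, which is not all of the schema, so we must add further attributes.
{B, C}⁺: BC→AD adds A, D → {A, B, C, D}. Minimal: {C}⁺ = {C}; {B}⁺ = {B} — none reach the full schema.
{B, D}⁺: BD→AC adds A, C → {A, B, C, D}. Minimal: {D}⁺ = {D}; {B}⁺ = {B} — none reach the full schema.

{B, C}, {B, D}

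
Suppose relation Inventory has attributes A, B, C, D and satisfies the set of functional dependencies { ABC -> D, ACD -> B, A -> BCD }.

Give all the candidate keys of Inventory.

{A}

Attribute A never appears on the right-hand side of any dependency, so A must belong to every candidate key.
{A}⁺ = {A, B, C, D}, which is all of the schema, so {A} is the only candidate key.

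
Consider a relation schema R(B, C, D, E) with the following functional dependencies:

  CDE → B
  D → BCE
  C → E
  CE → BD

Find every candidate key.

C, D

{C}⁺: C→E adds E; CE→BD adds B, D → {B, C, D, E}.
{D}⁺: D→BCE adds B, C, E → {B, C, D, E}.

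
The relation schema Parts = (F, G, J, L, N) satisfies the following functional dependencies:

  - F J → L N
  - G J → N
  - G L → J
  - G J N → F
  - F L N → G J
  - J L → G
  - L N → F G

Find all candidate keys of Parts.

(F, J), (G, J), (G, L), (J, L), (L, N)

{F, J}⁺: FJ→LN adds L, N; FLN→GJ adds G → {F, G, J, L, N}.
{G, J}⁺: GJ→N adds N; GJN→F adds F; FJ→LN adds L → {F, G, J, L, N}.
{G, L}⁺: GL→J adds J; GJ→N adds N; GJN→F adds F → {F, G, J, L, N}.
{J, L}⁺: JL→G adds G; GJ→N adds N; GJN→F adds F → {F, G, J, L, N}.
{L, N}⁺: LN→FG adds F, G; GL→J adds J → {F, G, J, L, N}.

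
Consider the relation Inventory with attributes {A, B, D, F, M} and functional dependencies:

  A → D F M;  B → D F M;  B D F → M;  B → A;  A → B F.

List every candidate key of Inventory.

{A}⁺: A→DFM adds D, F, M; A→BF adds B → {A, B, D, F, M}.
{B}⁺: B→DFM adds D, F, M; B→A adds A → {A, B, D, F, M}.

{A}, {B}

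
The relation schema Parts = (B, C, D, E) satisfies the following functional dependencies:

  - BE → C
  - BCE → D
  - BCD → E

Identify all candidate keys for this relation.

Attribute B never appears on the right-hand side of any dependency, so B must belong to every candidate key.
{B}⁺ = {B}, which is not all of the schema, so we must add further attributes.
{B, E}⁺: BE→C adds C; BCE→D adds D → {B, C, D, E}. Minimal: {E}⁺ = {E}; {B}⁺ = {B} — none reach the full schema.
{B, C, D}⁺: BCD→E adds E → {B, C, D, E}. Minimal: {C, D}⁺ = {C, D}; {B, D}⁺ = {B, D}; {B, C}⁺ = {B, C} — none reach the full schema.

BE, BCD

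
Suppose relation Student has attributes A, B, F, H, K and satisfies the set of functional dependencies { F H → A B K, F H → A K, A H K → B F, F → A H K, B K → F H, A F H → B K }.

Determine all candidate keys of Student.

F, BK, AHK

{F}⁺: F→AHK adds A, H, K; AFH→BK adds B → {A, B, F, H, K}.
{B, K}⁺: BK→FH adds F, H; FH→ABK adds A → {A, B, F, H, K}. Minimal: {K}⁺ = {K}; {B}⁺ = {B} — none reach the full schema.
{A, H, K}⁺: AHK→BF adds B, F → {A, B, F, H, K}. Minimal: {H, K}⁺ = {H, K}; {A, K}⁺ = {A, K}; {A, H}⁺ = {A, H} — none reach the full schema.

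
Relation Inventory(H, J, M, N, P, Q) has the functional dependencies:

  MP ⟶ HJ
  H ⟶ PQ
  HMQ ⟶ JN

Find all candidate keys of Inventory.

{H, M}, {M, P}

Attribute M never appears on the right-hand side of any dependency, so M must belong to every candidate key.
{M}⁺ = {M}, which is not all of the schema, so we must add further attributes.
{H, M}⁺: H→PQ adds P, Q; HMQ→JN adds J, N → {H, J, M, N, P, Q}. Minimal: {M}⁺ = {M}; {H}⁺ = {H, P, Q} — none reach the full schema.
{M, P}⁺: MP→HJ adds H, J; H→PQ adds Q; HMQ→JN adds N → {H, J, M, N, P, Q}. Minimal: {P}⁺ = {P}; {M}⁺ = {M} — none reach the full schema.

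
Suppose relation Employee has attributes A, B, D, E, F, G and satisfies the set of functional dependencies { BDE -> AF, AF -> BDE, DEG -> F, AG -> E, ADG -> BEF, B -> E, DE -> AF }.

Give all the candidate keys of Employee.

Attribute G never appears on the right-hand side of any dependency, so G must belong to every candidate key.
{G}⁺ = {G}, which is not all of the schema, so we must add further attributes.
{A, D, G}⁺: AG→E adds E; ADG→BEF adds B, F → {A, B, D, E, F, G}. Minimal: {D, G}⁺ = {D, G}; {A, G}⁺ = {A, E, G}; {A, D}⁺ = {A, D} — none reach the full schema.
{A, F, G}⁺: AF→BDE adds B, D, E → {A, B, D, E, F, G}. Minimal: {F, G}⁺ = {F, G}; {A, G}⁺ = {A, E, G}; {A, F}⁺ = {A, B, D, E, F} — none reach the full schema.
{B, D, G}⁺: B→E adds E; DE→AF adds A, F → {A, B, D, E, F, G}. Minimal: {D, G}⁺ = {D, G}; {B, G}⁺ = {B, E, G}; {B, D}⁺ = {A, B, D, E, F} — none reach the full schema.
{D, E, G}⁺: DEG→F adds F; DE→AF adds A; AF→BDE adds B → {A, B, D, E, F, G}. Minimal: {E, G}⁺ = {E, G}; {D, G}⁺ = {D, G}; {D, E}⁺ = {A, B, D, E, F} — none reach the full schema.

{A, D, G}; {A, F, G}; {B, D, G}; {D, E, G}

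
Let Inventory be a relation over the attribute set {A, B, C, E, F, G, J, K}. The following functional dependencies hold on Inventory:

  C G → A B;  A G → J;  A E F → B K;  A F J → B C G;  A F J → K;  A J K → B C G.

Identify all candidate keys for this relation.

Attributes E, F never appear on any right-hand side, so every candidate key must contain {E, F}.
{E, F}⁺ = {E, F}, which is not all of the schema, so we must add further attributes.
{A, E, F, G}⁺: AG→J adds J; AEF→BK adds B, K; AFJ→BCG adds C → {A, B, C, E, F, G, J, K}.
{A, E, F, J}⁺: AEF→BK adds B, K; AFJ→BCG adds C, G → {A, B, C, E, F, G, J, K}.
{C, E, F, G}⁺: CG→AB adds A, B; AG→J adds J; AEF→BK adds K → {A, B, C, E, F, G, J, K}.

(A, E, F, G), (A, E, F, J), (C, E, F, G)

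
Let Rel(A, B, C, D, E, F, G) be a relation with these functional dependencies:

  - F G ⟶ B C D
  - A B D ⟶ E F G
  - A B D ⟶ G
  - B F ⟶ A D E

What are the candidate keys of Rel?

{B, F}, {F, G}, {A, B, D}

{B, F}⁺: BF→ADE adds A, D, E; ABD→EFG adds G; FG→BCD adds C → {A, B, C, D, E, F, G}. Minimal: {F}⁺ = {F}; {B}⁺ = {B} — none reach the full schema.
{F, G}⁺: FG→BCD adds B, C, D; BF→ADE adds A, E → {A, B, C, D, E, F, G}. Minimal: {G}⁺ = {G}; {F}⁺ = {F} — none reach the full schema.
{A, B, D}⁺: ABD→EFG adds E, F, G; FG→BCD adds C → {A, B, C, D, E, F, G}. Minimal: {B, D}⁺ = {B, D}; {A, D}⁺ = {A, D}; {A, B}⁺ = {A, B} — none reach the full schema.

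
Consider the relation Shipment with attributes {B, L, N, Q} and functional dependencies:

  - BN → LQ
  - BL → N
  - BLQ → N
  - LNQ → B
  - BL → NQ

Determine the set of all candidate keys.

{B, L}, {B, N}, {L, N, Q}

{B, L}⁺: BL→N adds N; BL→NQ adds Q → {B, L, N, Q}. Minimal: {L}⁺ = {L}; {B}⁺ = {B} — none reach the full schema.
{B, N}⁺: BN→LQ adds L, Q → {B, L, N, Q}. Minimal: {N}⁺ = {N}; {B}⁺ = {B} — none reach the full schema.
{L, N, Q}⁺: LNQ→B adds B → {B, L, N, Q}. Minimal: {N, Q}⁺ = {N, Q}; {L, Q}⁺ = {L, Q}; {L, N}⁺ = {L, N} — none reach the full schema.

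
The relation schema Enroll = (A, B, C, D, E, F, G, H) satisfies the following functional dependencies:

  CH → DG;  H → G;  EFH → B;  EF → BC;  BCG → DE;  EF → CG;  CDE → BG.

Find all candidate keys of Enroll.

(A, E, F, H), (A, B, C, F, H)

Attributes A, F, H never appear on any right-hand side, so every candidate key must contain {A, F, H}.
{A, F, H}⁺ = {A, F, G, H}, which is not all of the schema, so we must add further attributes.
{A, E, F, H}⁺: H→G adds G; EFH→B adds B; EF→BC adds C; BCG→DE adds D → {A, B, C, D, E, F, G, H}. Minimal: {E, F, H}⁺ = {B, C, D, E, F, G, H}; {A, F, H}⁺ = {A, F, G, H}; {A, E, H}⁺ = {A, E, G, H}; … — none reach the full schema.
{A, B, C, F, H}⁺: CH→DG adds D, G; BCG→DE adds E → {A, B, C, D, E, F, G, H}. Minimal: {B, C, F, H}⁺ = {B, C, D, E, F, G, H}; {A, C, F, H}⁺ = {A, C, D, F, G, H}; {A, B, F, H}⁺ = {A, B, F, G, H}; … — none reach the full schema.
Any other superkey contains one of these as a subset, so there are no further candidate keys.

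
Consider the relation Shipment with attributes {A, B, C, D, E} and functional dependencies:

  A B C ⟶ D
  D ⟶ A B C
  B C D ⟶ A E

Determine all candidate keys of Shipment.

{D}, {A, B, C}

{D}⁺: D→ABC adds A, B, C; BCD→AE adds E → {A, B, C, D, E}.
{A, B, C}⁺: ABC→D adds D; BCD→AE adds E → {A, B, C, D, E}. Minimal: {B, C}⁺ = {B, C}; {A, C}⁺ = {A, C}; {A, B}⁺ = {A, B} — none reach the full schema.
Any other superkey contains one of these as a subset, so there are no further candidate keys.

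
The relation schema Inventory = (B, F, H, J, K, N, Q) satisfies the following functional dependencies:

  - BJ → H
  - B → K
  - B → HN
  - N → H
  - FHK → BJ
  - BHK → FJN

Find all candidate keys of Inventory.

(B, Q); (F, H, K, Q); (F, K, N, Q)

Attribute Q never appears on the right-hand side of any dependency, so Q must belong to every candidate key.
{Q}⁺ = {Q}, which is not all of the schema, so we must add further attributes.
{B, Q}⁺: B→K adds K; B→HN adds H, N; BHK→FJN adds F, J → {B, F, H, J, K, N, Q}. Minimal: {Q}⁺ = {Q}; {B}⁺ = {B, F, H, J, K, N} — none reach the full schema.
{F, H, K, Q}⁺: FHK→BJ adds B, J; BHK→FJN adds N → {B, F, H, J, K, N, Q}. Minimal: {H, K, Q}⁺ = {H, K, Q}; {F, K, Q}⁺ = {F, K, Q}; {F, H, Q}⁺ = {F, H, Q}; … — none reach the full schema.
{F, K, N, Q}⁺: N→H adds H; FHK→BJ adds B, J → {B, F, H, J, K, N, Q}. Minimal: {K, N, Q}⁺ = {H, K, N, Q}; {F, N, Q}⁺ = {F, H, N, Q}; {F, K, Q}⁺ = {F, K, Q}; … — none reach the full schema.
Any other superkey contains one of these as a subset, so there are no further candidate keys.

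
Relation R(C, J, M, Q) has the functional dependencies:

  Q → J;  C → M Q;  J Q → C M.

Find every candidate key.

C, Q

{C}⁺: C→MQ adds M, Q; Q→J adds J → {C, J, M, Q}.
{Q}⁺: Q→J adds J; JQ→CM adds C, M → {C, J, M, Q}.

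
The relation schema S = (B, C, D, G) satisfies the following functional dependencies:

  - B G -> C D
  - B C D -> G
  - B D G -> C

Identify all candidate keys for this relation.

{B, G}⁺: BG→CD adds C, D → {B, C, D, G}.
{B, C, D}⁺: BCD→G adds G → {B, C, D, G}.
Any other superkey contains one of these as a subset, so there are no further candidate keys.

{B, G}, {B, C, D}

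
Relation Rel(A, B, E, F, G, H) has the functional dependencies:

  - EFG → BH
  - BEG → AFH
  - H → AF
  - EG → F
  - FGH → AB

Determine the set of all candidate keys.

{E, G}

Attributes E, G never appear on any right-hand side, so every candidate key must contain {E, G}.
{E, G}⁺ = {A, B, E, F, G, H}, which is all of the schema, so {E, G} is the only candidate key.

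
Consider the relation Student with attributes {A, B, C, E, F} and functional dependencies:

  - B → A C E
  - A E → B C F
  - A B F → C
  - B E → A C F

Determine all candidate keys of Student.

(B); (A, E)

{B}⁺: B→ACE adds A, C, E; AE→BCF adds F → {A, B, C, E, F}.
{A, E}⁺: AE→BCF adds B, C, F → {A, B, C, E, F}.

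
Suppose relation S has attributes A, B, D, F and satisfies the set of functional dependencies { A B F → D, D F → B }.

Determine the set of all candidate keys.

{A, B, F}⁺: ABF→D adds D → {A, B, D, F}. Minimal: {B, F}⁺ = {B, F}; {A, F}⁺ = {A, F}; {A, B}⁺ = {A, B} — none reach the full schema.
{A, D, F}⁺: DF→B adds B → {A, B, D, F}. Minimal: {D, F}⁺ = {B, D, F}; {A, F}⁺ = {A, F}; {A, D}⁺ = {A, D} — none reach the full schema.

(A, B, F), (A, D, F)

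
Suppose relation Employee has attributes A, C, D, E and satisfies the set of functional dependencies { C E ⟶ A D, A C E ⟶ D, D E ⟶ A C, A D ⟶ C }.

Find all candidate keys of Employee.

CE, DE

Attribute E never appears on the right-hand side of any dependency, so E must belong to every candidate key.
{E}⁺ = {E}, which is not all of the schema, so we must add further attributes.
{C, E}⁺: CE→AD adds A, D → {A, C, D, E}.
{D, E}⁺: DE→AC adds A, C → {A, C, D, E}.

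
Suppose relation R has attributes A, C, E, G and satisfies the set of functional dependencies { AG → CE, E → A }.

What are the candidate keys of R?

{A, G}⁺: AG→CE adds C, E → {A, C, E, G}. Minimal: {G}⁺ = {G}; {A}⁺ = {A} — none reach the full schema.
{E, G}⁺: E→A adds A; AG→CE adds C → {A, C, E, G}. Minimal: {G}⁺ = {G}; {E}⁺ = {A, E} — none reach the full schema.
Any other superkey contains one of these as a subset, so there are no further candidate keys.

{A, G}; {E, G}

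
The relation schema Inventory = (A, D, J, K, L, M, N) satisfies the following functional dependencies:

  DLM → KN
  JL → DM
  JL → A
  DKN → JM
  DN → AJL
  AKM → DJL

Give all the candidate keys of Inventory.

DN; JL; AKM; DLM

{D, N}⁺: DN→AJL adds A, J, L; JL→DM adds M; DLM→KN adds K → {A, D, J, K, L, M, N}. Minimal: {N}⁺ = {N}; {D}⁺ = {D} — none reach the full schema.
{J, L}⁺: JL→DM adds D, M; JL→A adds A; DLM→KN adds K, N → {A, D, J, K, L, M, N}. Minimal: {L}⁺ = {L}; {J}⁺ = {J} — none reach the full schema.
{A, K, M}⁺: AKM→DJL adds D, J, L; DLM→KN adds N → {A, D, J, K, L, M, N}. Minimal: {K, M}⁺ = {K, M}; {A, M}⁺ = {A, M}; {A, K}⁺ = {A, K} — none reach the full schema.
{D, L, M}⁺: DLM→KN adds K, N; DKN→JM adds J; DN→AJL adds A → {A, D, J, K, L, M, N}. Minimal: {L, M}⁺ = {L, M}; {D, M}⁺ = {D, M}; {D, L}⁺ = {D, L} — none reach the full schema.
Any other superkey contains one of these as a subset, so there are no further candidate keys.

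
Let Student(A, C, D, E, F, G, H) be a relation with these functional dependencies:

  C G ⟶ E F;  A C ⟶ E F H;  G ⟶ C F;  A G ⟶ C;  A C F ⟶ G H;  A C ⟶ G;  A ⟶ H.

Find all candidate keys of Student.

ACD, ADG

Attributes A, D never appear on any right-hand side, so every candidate key must contain {A, D}.
{A, D}⁺ = {A, D, H}, which is not all of the schema, so we must add further attributes.
{A, C, D}⁺: AC→EFH adds E, F, H; ACF→GH adds G → {A, C, D, E, F, G, H}. Minimal: {C, D}⁺ = {C, D}; {A, D}⁺ = {A, D, H}; {A, C}⁺ = {A, C, E, F, G, H} — none reach the full schema.
{A, D, G}⁺: G→CF adds C, F; ACF→GH adds H; CG→EF adds E → {A, C, D, E, F, G, H}. Minimal: {D, G}⁺ = {C, D, E, F, G}; {A, G}⁺ = {A, C, E, F, G, H}; {A, D}⁺ = {A, D, H} — none reach the full schema.
Any other superkey contains one of these as a subset, so there are no further candidate keys.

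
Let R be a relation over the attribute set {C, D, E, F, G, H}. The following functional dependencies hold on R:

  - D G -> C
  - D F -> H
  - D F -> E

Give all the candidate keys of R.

Attributes D, F, G never appear on any right-hand side, so every candidate key must contain {D, F, G}.
{D, F, G}⁺ = {C, D, E, F, G, H}, which is all of the schema, so {D, F, G} is the only candidate key.

{D, F, G}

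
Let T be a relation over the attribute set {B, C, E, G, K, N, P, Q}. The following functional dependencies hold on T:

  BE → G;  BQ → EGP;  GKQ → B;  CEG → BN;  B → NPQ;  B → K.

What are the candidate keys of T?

BC; CEG; CGKQ

{B, C}⁺: B→NPQ adds N, P, Q; B→K adds K; BQ→EGP adds E, G → {B, C, E, G, K, N, P, Q}. Minimal: {C}⁺ = {C}; {B}⁺ = {B, E, G, K, N, P, Q} — none reach the full schema.
{C, E, G}⁺: CEG→BN adds B, N; B→NPQ adds P, Q; B→K adds K → {B, C, E, G, K, N, P, Q}. Minimal: {E, G}⁺ = {E, G}; {C, G}⁺ = {C, G}; {C, E}⁺ = {C, E} — none reach the full schema.
{C, G, K, Q}⁺: GKQ→B adds B; B→NPQ adds N, P; BQ→EGP adds E → {B, C, E, G, K, N, P, Q}. Minimal: {G, K, Q}⁺ = {B, E, G, K, N, P, Q}; {C, K, Q}⁺ = {C, K, Q}; {C, G, Q}⁺ = {C, G, Q}; … — none reach the full schema.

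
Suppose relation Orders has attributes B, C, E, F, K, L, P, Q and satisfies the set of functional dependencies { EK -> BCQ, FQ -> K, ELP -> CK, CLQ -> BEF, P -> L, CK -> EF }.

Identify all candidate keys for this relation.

Attribute P never appears on the right-hand side of any dependency, so P must belong to every candidate key.
{P}⁺ = {L, P}, which is not all of the schema, so we must add further attributes.
{E, P}⁺: P→L adds L; ELP→CK adds C, K; CK→EF adds F; EK→BCQ adds B, Q → {B, C, E, F, K, L, P, Q}. Minimal: {P}⁺ = {L, P}; {E}⁺ = {E} — none reach the full schema.
{C, K, P}⁺: P→L adds L; CK→EF adds E, F; EK→BCQ adds B, Q → {B, C, E, F, K, L, P, Q}. Minimal: {K, P}⁺ = {K, L, P}; {C, P}⁺ = {C, L, P}; {C, K}⁺ = {B, C, E, F, K, Q} — none reach the full schema.
{C, P, Q}⁺: P→L adds L; CLQ→BEF adds B, E, F; FQ→K adds K → {B, C, E, F, K, L, P, Q}. Minimal: {P, Q}⁺ = {L, P, Q}; {C, Q}⁺ = {C, Q}; {C, P}⁺ = {C, L, P} — none reach the full schema.
Any other superkey contains one of these as a subset, so there are no further candidate keys.

(E, P); (C, K, P); (C, P, Q)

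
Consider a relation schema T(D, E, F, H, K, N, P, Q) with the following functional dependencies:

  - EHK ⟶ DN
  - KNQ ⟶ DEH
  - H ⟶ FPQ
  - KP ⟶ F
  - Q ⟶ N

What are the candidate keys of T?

{H, K}, {K, Q}

Attribute K never appears on the right-hand side of any dependency, so K must belong to every candidate key.
{K}⁺ = {K}, which is not all of the schema, so we must add further attributes.
{H, K}⁺: H→FPQ adds F, P, Q; Q→N adds N; KNQ→DEH adds D, E → {D, E, F, H, K, N, P, Q}. Minimal: {K}⁺ = {K}; {H}⁺ = {F, H, N, P, Q} — none reach the full schema.
{K, Q}⁺: Q→N adds N; KNQ→DEH adds D, E, H; H→FPQ adds F, P → {D, E, F, H, K, N, P, Q}. Minimal: {Q}⁺ = {N, Q}; {K}⁺ = {K} — none reach the full schema.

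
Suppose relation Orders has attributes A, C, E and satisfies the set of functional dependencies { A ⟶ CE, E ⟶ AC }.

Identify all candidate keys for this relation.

A; E

{A}⁺: A→CE adds C, E → {A, C, E}.
{E}⁺: E→AC adds A, C → {A, C, E}.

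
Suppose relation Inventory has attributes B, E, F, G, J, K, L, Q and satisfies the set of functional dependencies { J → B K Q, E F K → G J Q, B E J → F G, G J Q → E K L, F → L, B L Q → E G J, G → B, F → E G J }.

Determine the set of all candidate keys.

{F}⁺: F→L adds L; F→EGJ adds E, G, J; J→BKQ adds B, K, Q → {B, E, F, G, J, K, L, Q}.
{E, J}⁺: J→BKQ adds B, K, Q; BEJ→FG adds F, G; GJQ→EKL adds L → {B, E, F, G, J, K, L, Q}.
{G, J}⁺: J→BKQ adds B, K, Q; GJQ→EKL adds E, L; BEJ→FG adds F → {B, E, F, G, J, K, L, Q}.
{J, L}⁺: J→BKQ adds B, K, Q; BLQ→EGJ adds E, G; BEJ→FG adds F → {B, E, F, G, J, K, L, Q}.
{B, L, Q}⁺: BLQ→EGJ adds E, G, J; J→BKQ adds K; BEJ→FG adds F → {B, E, F, G, J, K, L, Q}.
{G, L, Q}⁺: G→B adds B; BLQ→EGJ adds E, J; J→BKQ adds K; BEJ→FG adds F → {B, E, F, G, J, K, L, Q}.

{F}; {E, J}; {G, J}; {J, L}; {B, L, Q}; {G, L, Q}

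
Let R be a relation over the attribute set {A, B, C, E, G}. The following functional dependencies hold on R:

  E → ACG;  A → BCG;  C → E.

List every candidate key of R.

{A}, {C}, {E}

{A}⁺: A→BCG adds B, C, G; C→E adds E → {A, B, C, E, G}.
{C}⁺: C→E adds E; E→ACG adds A, G; A→BCG adds B → {A, B, C, E, G}.
{E}⁺: E→ACG adds A, C, G; A→BCG adds B → {A, B, C, E, G}.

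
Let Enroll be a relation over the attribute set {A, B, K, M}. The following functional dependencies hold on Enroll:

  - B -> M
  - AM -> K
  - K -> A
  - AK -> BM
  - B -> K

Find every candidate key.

{B}⁺: B→M adds M; B→K adds K; K→A adds A → {A, B, K, M}.
{K}⁺: K→A adds A; AK→BM adds B, M → {A, B, K, M}.
{A, M}⁺: AM→K adds K; AK→BM adds B → {A, B, K, M}.
Any other superkey contains one of these as a subset, so there are no further candidate keys.

{B}, {K}, {A, M}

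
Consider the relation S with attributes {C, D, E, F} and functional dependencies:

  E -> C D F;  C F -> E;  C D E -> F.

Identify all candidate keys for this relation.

{E}⁺: E→CDF adds C, D, F → {C, D, E, F}.
{C, F}⁺: CF→E adds E; E→CDF adds D → {C, D, E, F}.
Any other superkey contains one of these as a subset, so there are no further candidate keys.

E, CF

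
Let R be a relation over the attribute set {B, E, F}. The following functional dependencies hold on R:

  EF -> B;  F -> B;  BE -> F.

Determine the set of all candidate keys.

(B, E), (E, F)

Attribute E never appears on the right-hand side of any dependency, so E must belong to every candidate key.
{E}⁺ = {E}, which is not all of the schema, so we must add further attributes.
{B, E}⁺: BE→F adds F → {B, E, F}.
{E, F}⁺: EF→B adds B → {B, E, F}.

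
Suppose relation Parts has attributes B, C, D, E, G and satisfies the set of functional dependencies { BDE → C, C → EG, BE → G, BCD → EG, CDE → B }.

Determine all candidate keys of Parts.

(C, D); (B, D, E)

Attribute D never appears on the right-hand side of any dependency, so D must belong to every candidate key.
{D}⁺ = {D}, which is not all of the schema, so we must add further attributes.
{C, D}⁺: C→EG adds E, G; CDE→B adds B → {B, C, D, E, G}. Minimal: {D}⁺ = {D}; {C}⁺ = {C, E, G} — none reach the full schema.
{B, D, E}⁺: BDE→C adds C; C→EG adds G → {B, C, D, E, G}. Minimal: {D, E}⁺ = {D, E}; {B, E}⁺ = {B, E, G}; {B, D}⁺ = {B, D} — none reach the full schema.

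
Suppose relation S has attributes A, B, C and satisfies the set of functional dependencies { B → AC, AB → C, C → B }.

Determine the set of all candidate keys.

{B}⁺: B→AC adds A, C → {A, B, C}.
{C}⁺: C→B adds B; B→AC adds A → {A, B, C}.
Any other superkey contains one of these as a subset, so there are no further candidate keys.

{B}; {C}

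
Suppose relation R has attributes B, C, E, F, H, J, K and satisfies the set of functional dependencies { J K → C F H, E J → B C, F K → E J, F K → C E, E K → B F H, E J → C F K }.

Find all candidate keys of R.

{E, J}⁺: EJ→BC adds B, C; EJ→CFK adds F, K; JK→CFH adds H → {B, C, E, F, H, J, K}. Minimal: {J}⁺ = {J}; {E}⁺ = {E} — none reach the full schema.
{E, K}⁺: EK→BFH adds B, F, H; FK→EJ adds J; FK→CE adds C → {B, C, E, F, H, J, K}. Minimal: {K}⁺ = {K}; {E}⁺ = {E} — none reach the full schema.
{F, K}⁺: FK→EJ adds E, J; FK→CE adds C; EK→BFH adds B, H → {B, C, E, F, H, J, K}. Minimal: {K}⁺ = {K}; {F}⁺ = {F} — none reach the full schema.
{J, K}⁺: JK→CFH adds C, F, H; FK→EJ adds E; EK→BFH adds B → {B, C, E, F, H, J, K}. Minimal: {K}⁺ = {K}; {J}⁺ = {J} — none reach the full schema.

{E, J}; {E, K}; {F, K}; {J, K}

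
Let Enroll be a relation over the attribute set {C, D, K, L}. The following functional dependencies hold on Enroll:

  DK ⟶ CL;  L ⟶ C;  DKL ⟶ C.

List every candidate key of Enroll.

{D, K}⁺: DK→CL adds C, L → {C, D, K, L}. Minimal: {K}⁺ = {K}; {D}⁺ = {D} — none reach the full schema.
No other minimal superkey exists.

{D, K}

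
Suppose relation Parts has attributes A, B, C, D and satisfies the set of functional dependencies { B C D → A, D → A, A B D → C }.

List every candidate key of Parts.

{B, D}

Attributes B, D never appear on any right-hand side, so every candidate key must contain {B, D}.
{B, D}⁺ = {A, B, C, D}, which is all of the schema, so {B, D} is the only candidate key.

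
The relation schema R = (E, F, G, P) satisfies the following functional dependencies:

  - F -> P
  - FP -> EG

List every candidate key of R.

(F)

Attribute F never appears on the right-hand side of any dependency, so F must belong to every candidate key.
{F}⁺ = {E, F, G, P}, which is all of the schema, so {F} is the only candidate key.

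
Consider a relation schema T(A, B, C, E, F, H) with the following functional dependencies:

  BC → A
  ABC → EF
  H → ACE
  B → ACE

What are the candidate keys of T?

BH

{B, H}⁺: H→ACE adds A, C, E; ABC→EF adds F → {A, B, C, E, F, H}. Minimal: {H}⁺ = {A, C, E, H}; {B}⁺ = {A, B, C, E, F} — none reach the full schema.
No other minimal superkey exists.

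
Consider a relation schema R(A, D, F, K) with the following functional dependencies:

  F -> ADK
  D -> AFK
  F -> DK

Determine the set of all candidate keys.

D; F

{D}⁺: D→AFK adds A, F, K → {A, D, F, K}.
{F}⁺: F→ADK adds A, D, K → {A, D, F, K}.
Any other superkey contains one of these as a subset, so there are no further candidate keys.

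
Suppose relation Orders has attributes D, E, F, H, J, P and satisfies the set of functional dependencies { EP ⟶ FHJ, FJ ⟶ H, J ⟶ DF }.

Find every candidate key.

EP

Attributes E, P never appear on any right-hand side, so every candidate key must contain {E, P}.
{E, P}⁺ = {D, E, F, H, J, P}, which is all of the schema, so {E, P} is the only candidate key.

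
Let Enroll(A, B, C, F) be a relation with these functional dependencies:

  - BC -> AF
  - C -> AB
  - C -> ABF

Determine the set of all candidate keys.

{C}

{C}⁺: C→AB adds A, B; C→ABF adds F → {A, B, C, F}.
No other minimal superkey exists.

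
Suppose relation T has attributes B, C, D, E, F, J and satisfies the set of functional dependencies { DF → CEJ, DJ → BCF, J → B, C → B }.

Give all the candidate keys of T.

Attribute D never appears on the right-hand side of any dependency, so D must belong to every candidate key.
{D}⁺ = {D}, which is not all of the schema, so we must add further attributes.
{D, F}⁺: DF→CEJ adds C, E, J; DJ→BCF adds B → {B, C, D, E, F, J}. Minimal: {F}⁺ = {F}; {D}⁺ = {D} — none reach the full schema.
{D, J}⁺: DJ→BCF adds B, C, F; DF→CEJ adds E → {B, C, D, E, F, J}. Minimal: {J}⁺ = {B, J}; {D}⁺ = {D} — none reach the full schema.
Any other superkey contains one of these as a subset, so there are no further candidate keys.

(D, F), (D, J)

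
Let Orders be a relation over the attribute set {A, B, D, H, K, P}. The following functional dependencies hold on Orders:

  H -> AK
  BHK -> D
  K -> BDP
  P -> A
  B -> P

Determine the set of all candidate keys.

Attribute H never appears on the right-hand side of any dependency, so H must belong to every candidate key.
{H}⁺ = {A, B, D, H, K, P}, which is all of the schema, so {H} is the only candidate key.

H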